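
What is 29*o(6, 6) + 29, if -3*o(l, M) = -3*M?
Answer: 203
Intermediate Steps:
o(l, M) = M (o(l, M) = -(-1)*M = M)
29*o(6, 6) + 29 = 29*6 + 29 = 174 + 29 = 203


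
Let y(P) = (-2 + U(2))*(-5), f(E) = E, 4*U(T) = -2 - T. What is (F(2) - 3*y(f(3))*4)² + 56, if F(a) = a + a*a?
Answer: 30332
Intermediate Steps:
U(T) = -½ - T/4 (U(T) = (-2 - T)/4 = -½ - T/4)
y(P) = 15 (y(P) = (-2 + (-½ - ¼*2))*(-5) = (-2 + (-½ - ½))*(-5) = (-2 - 1)*(-5) = -3*(-5) = 15)
F(a) = a + a²
(F(2) - 3*y(f(3))*4)² + 56 = (2*(1 + 2) - 3*15*4)² + 56 = (2*3 - 45*4)² + 56 = (6 - 180)² + 56 = (-174)² + 56 = 30276 + 56 = 30332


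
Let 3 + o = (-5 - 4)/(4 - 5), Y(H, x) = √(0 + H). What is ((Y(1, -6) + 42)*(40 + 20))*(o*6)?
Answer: 92880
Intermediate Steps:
Y(H, x) = √H
o = 6 (o = -3 + (-5 - 4)/(4 - 5) = -3 - 9/(-1) = -3 - 9*(-1) = -3 + 9 = 6)
((Y(1, -6) + 42)*(40 + 20))*(o*6) = ((√1 + 42)*(40 + 20))*(6*6) = ((1 + 42)*60)*36 = (43*60)*36 = 2580*36 = 92880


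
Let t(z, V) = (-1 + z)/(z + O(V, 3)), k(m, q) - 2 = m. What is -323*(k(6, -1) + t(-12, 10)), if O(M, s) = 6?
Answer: -19703/6 ≈ -3283.8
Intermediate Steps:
k(m, q) = 2 + m
t(z, V) = (-1 + z)/(6 + z) (t(z, V) = (-1 + z)/(z + 6) = (-1 + z)/(6 + z))
-323*(k(6, -1) + t(-12, 10)) = -323*((2 + 6) + (-1 - 12)/(6 - 12)) = -323*(8 - 13/(-6)) = -323*(8 - 1/6*(-13)) = -323*(8 + 13/6) = -323*61/6 = -19703/6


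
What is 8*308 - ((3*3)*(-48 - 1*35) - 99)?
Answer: 3310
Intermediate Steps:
8*308 - ((3*3)*(-48 - 1*35) - 99) = 2464 - (9*(-48 - 35) - 99) = 2464 - (9*(-83) - 99) = 2464 - (-747 - 99) = 2464 - 1*(-846) = 2464 + 846 = 3310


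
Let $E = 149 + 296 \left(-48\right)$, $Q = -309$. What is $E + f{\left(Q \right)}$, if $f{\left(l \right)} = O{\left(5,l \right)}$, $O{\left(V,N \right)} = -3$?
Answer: $-14062$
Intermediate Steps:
$f{\left(l \right)} = -3$
$E = -14059$ ($E = 149 - 14208 = -14059$)
$E + f{\left(Q \right)} = -14059 - 3 = -14062$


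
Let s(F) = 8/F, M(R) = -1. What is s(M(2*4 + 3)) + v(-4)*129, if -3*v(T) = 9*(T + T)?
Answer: 3088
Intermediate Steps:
v(T) = -6*T (v(T) = -3*(T + T) = -3*2*T = -6*T)
s(M(2*4 + 3)) + v(-4)*129 = 8/(-1) - 6*(-4)*129 = 8*(-1) + 24*129 = -8 + 3096 = 3088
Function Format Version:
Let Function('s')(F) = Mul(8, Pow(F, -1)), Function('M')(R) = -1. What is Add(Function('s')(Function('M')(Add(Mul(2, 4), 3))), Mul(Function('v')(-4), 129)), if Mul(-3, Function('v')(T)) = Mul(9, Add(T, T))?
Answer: 3088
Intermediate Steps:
Function('v')(T) = Mul(-6, T) (Function('v')(T) = Mul(Rational(-1, 3), Mul(9, Add(T, T))) = Mul(Rational(-1, 3), Mul(9, Mul(2, T))) = Mul(Rational(-1, 3), Mul(18, T)) = Mul(-6, T))
Add(Function('s')(Function('M')(Add(Mul(2, 4), 3))), Mul(Function('v')(-4), 129)) = Add(Mul(8, Pow(-1, -1)), Mul(Mul(-6, -4), 129)) = Add(Mul(8, -1), Mul(24, 129)) = Add(-8, 3096) = 3088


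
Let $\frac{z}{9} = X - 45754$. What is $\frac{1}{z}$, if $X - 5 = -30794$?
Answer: $- \frac{1}{688887} \approx -1.4516 \cdot 10^{-6}$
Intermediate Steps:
$X = -30789$ ($X = 5 - 30794 = -30789$)
$z = -688887$ ($z = 9 \left(-30789 - 45754\right) = 9 \left(-76543\right) = -688887$)
$\frac{1}{z} = \frac{1}{-688887} = - \frac{1}{688887}$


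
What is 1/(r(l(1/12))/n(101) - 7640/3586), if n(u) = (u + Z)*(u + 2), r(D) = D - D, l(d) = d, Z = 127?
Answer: -1793/3820 ≈ -0.46937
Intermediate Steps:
r(D) = 0
n(u) = (2 + u)*(127 + u) (n(u) = (u + 127)*(u + 2) = (127 + u)*(2 + u) = (2 + u)*(127 + u))
1/(r(l(1/12))/n(101) - 7640/3586) = 1/(0/(254 + 101² + 129*101) - 7640/3586) = 1/(0/(254 + 10201 + 13029) - 7640*1/3586) = 1/(0/23484 - 3820/1793) = 1/(0*(1/23484) - 3820/1793) = 1/(0 - 3820/1793) = 1/(-3820/1793) = -1793/3820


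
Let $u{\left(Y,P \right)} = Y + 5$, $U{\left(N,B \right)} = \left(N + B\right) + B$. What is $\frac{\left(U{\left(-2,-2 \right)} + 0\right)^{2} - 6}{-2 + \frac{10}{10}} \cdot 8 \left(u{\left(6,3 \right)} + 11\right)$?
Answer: $-5280$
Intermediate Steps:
$U{\left(N,B \right)} = N + 2 B$ ($U{\left(N,B \right)} = \left(B + N\right) + B = N + 2 B$)
$u{\left(Y,P \right)} = 5 + Y$
$\frac{\left(U{\left(-2,-2 \right)} + 0\right)^{2} - 6}{-2 + \frac{10}{10}} \cdot 8 \left(u{\left(6,3 \right)} + 11\right) = \frac{\left(\left(-2 + 2 \left(-2\right)\right) + 0\right)^{2} - 6}{-2 + \frac{10}{10}} \cdot 8 \left(\left(5 + 6\right) + 11\right) = \frac{\left(\left(-2 - 4\right) + 0\right)^{2} - 6}{-2 + 10 \cdot \frac{1}{10}} \cdot 8 \left(11 + 11\right) = \frac{\left(-6 + 0\right)^{2} - 6}{-2 + 1} \cdot 8 \cdot 22 = \frac{\left(-6\right)^{2} - 6}{-1} \cdot 8 \cdot 22 = \left(36 - 6\right) \left(-1\right) 8 \cdot 22 = 30 \left(-1\right) 8 \cdot 22 = \left(-30\right) 8 \cdot 22 = \left(-240\right) 22 = -5280$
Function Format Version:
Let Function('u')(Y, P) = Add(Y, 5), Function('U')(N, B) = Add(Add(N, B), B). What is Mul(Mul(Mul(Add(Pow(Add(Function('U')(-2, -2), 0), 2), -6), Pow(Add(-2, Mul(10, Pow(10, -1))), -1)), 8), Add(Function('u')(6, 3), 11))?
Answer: -5280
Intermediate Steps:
Function('U')(N, B) = Add(N, Mul(2, B)) (Function('U')(N, B) = Add(Add(B, N), B) = Add(N, Mul(2, B)))
Function('u')(Y, P) = Add(5, Y)
Mul(Mul(Mul(Add(Pow(Add(Function('U')(-2, -2), 0), 2), -6), Pow(Add(-2, Mul(10, Pow(10, -1))), -1)), 8), Add(Function('u')(6, 3), 11)) = Mul(Mul(Mul(Add(Pow(Add(Add(-2, Mul(2, -2)), 0), 2), -6), Pow(Add(-2, Mul(10, Pow(10, -1))), -1)), 8), Add(Add(5, 6), 11)) = Mul(Mul(Mul(Add(Pow(Add(Add(-2, -4), 0), 2), -6), Pow(Add(-2, Mul(10, Rational(1, 10))), -1)), 8), Add(11, 11)) = Mul(Mul(Mul(Add(Pow(Add(-6, 0), 2), -6), Pow(Add(-2, 1), -1)), 8), 22) = Mul(Mul(Mul(Add(Pow(-6, 2), -6), Pow(-1, -1)), 8), 22) = Mul(Mul(Mul(Add(36, -6), -1), 8), 22) = Mul(Mul(Mul(30, -1), 8), 22) = Mul(Mul(-30, 8), 22) = Mul(-240, 22) = -5280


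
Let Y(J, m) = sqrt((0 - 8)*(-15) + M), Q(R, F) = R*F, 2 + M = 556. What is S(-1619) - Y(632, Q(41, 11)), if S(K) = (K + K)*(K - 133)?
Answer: 5672976 - sqrt(674) ≈ 5.6730e+6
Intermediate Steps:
M = 554 (M = -2 + 556 = 554)
Q(R, F) = F*R
Y(J, m) = sqrt(674) (Y(J, m) = sqrt((0 - 8)*(-15) + 554) = sqrt(-8*(-15) + 554) = sqrt(120 + 554) = sqrt(674))
S(K) = 2*K*(-133 + K) (S(K) = (2*K)*(-133 + K) = 2*K*(-133 + K))
S(-1619) - Y(632, Q(41, 11)) = 2*(-1619)*(-133 - 1619) - sqrt(674) = 2*(-1619)*(-1752) - sqrt(674) = 5672976 - sqrt(674)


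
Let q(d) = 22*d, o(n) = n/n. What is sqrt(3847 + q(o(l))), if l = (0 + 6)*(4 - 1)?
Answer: sqrt(3869) ≈ 62.201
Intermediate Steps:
l = 18 (l = 6*3 = 18)
o(n) = 1
sqrt(3847 + q(o(l))) = sqrt(3847 + 22*1) = sqrt(3847 + 22) = sqrt(3869)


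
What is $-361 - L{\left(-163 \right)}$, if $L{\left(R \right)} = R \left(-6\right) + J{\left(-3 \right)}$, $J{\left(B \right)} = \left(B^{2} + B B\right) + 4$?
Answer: $-1361$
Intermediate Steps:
$J{\left(B \right)} = 4 + 2 B^{2}$ ($J{\left(B \right)} = \left(B^{2} + B^{2}\right) + 4 = 2 B^{2} + 4 = 4 + 2 B^{2}$)
$L{\left(R \right)} = 22 - 6 R$ ($L{\left(R \right)} = R \left(-6\right) + \left(4 + 2 \left(-3\right)^{2}\right) = - 6 R + \left(4 + 2 \cdot 9\right) = - 6 R + \left(4 + 18\right) = - 6 R + 22 = 22 - 6 R$)
$-361 - L{\left(-163 \right)} = -361 - \left(22 - -978\right) = -361 - \left(22 + 978\right) = -361 - 1000 = -1361$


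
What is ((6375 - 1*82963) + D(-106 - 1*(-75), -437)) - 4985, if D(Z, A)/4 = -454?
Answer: -83389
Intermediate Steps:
D(Z, A) = -1816 (D(Z, A) = 4*(-454) = -1816)
((6375 - 1*82963) + D(-106 - 1*(-75), -437)) - 4985 = ((6375 - 1*82963) - 1816) - 4985 = ((6375 - 82963) - 1816) - 4985 = (-76588 - 1816) - 4985 = -78404 - 4985 = -83389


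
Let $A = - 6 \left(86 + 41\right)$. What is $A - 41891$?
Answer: $-42653$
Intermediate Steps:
$A = -762$ ($A = \left(-6\right) 127 = -762$)
$A - 41891 = -762 - 41891 = -42653$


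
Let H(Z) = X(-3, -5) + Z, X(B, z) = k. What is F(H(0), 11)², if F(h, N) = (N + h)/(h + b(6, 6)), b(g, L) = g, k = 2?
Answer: 169/64 ≈ 2.6406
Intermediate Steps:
X(B, z) = 2
H(Z) = 2 + Z
F(h, N) = (N + h)/(6 + h) (F(h, N) = (N + h)/(h + 6) = (N + h)/(6 + h))
F(H(0), 11)² = ((11 + (2 + 0))/(6 + (2 + 0)))² = ((11 + 2)/(6 + 2))² = (13/8)² = 169/64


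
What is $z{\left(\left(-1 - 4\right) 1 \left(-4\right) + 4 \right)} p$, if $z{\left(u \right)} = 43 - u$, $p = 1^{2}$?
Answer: $19$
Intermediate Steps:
$p = 1$
$z{\left(\left(-1 - 4\right) 1 \left(-4\right) + 4 \right)} p = \left(43 - \left(\left(-1 - 4\right) 1 \left(-4\right) + 4\right)\right) 1 = \left(43 - \left(\left(-5\right) 1 \left(-4\right) + 4\right)\right) 1 = \left(43 - \left(\left(-5\right) \left(-4\right) + 4\right)\right) 1 = \left(43 - \left(20 + 4\right)\right) 1 = \left(43 - 24\right) 1 = 19 \cdot 1 = 19$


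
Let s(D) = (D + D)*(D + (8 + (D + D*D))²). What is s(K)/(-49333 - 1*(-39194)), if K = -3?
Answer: 1158/10139 ≈ 0.11421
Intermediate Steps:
s(D) = 2*D*(D + (8 + D + D²)²) (s(D) = (2*D)*(D + (8 + (D + D²))²) = (2*D)*(D + (8 + D + D²)²) = 2*D*(D + (8 + D + D²)²))
s(K)/(-49333 - 1*(-39194)) = (2*(-3)*(-3 + (8 - 3 + (-3)²)²))/(-49333 - 1*(-39194)) = (2*(-3)*(-3 + (8 - 3 + 9)²))/(-49333 + 39194) = (2*(-3)*(-3 + 14²))/(-10139) = (2*(-3)*(-3 + 196))*(-1/10139) = (2*(-3)*193)*(-1/10139) = -1158*(-1/10139) = 1158/10139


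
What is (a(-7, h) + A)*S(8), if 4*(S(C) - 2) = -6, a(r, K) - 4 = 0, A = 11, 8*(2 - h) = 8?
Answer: 15/2 ≈ 7.5000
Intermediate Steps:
h = 1 (h = 2 - 1/8*8 = 2 - 1 = 1)
a(r, K) = 4 (a(r, K) = 4 + 0 = 4)
S(C) = 1/2 (S(C) = 2 + (1/4)*(-6) = 2 - 3/2 = 1/2)
(a(-7, h) + A)*S(8) = (4 + 11)*(1/2) = 15*(1/2) = 15/2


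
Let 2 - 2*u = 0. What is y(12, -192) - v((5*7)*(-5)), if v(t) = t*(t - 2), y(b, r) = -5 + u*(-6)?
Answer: -30986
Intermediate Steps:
u = 1 (u = 1 - ½*0 = 1 + 0 = 1)
y(b, r) = -11 (y(b, r) = -5 + 1*(-6) = -5 - 6 = -11)
v(t) = t*(-2 + t)
y(12, -192) - v((5*7)*(-5)) = -11 - (5*7)*(-5)*(-2 + (5*7)*(-5)) = -11 - 35*(-5)*(-2 + 35*(-5)) = -11 - (-175)*(-2 - 175) = -11 - (-175)*(-177) = -11 - 1*30975 = -11 - 30975 = -30986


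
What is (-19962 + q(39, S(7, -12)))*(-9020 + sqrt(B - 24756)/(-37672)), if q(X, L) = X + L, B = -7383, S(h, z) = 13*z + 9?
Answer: 181031400 + 30105*I*sqrt(3571)/18836 ≈ 1.8103e+8 + 95.509*I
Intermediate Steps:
S(h, z) = 9 + 13*z
q(X, L) = L + X
(-19962 + q(39, S(7, -12)))*(-9020 + sqrt(B - 24756)/(-37672)) = (-19962 + ((9 + 13*(-12)) + 39))*(-9020 + sqrt(-7383 - 24756)/(-37672)) = (-19962 + ((9 - 156) + 39))*(-9020 + sqrt(-32139)*(-1/37672)) = (-19962 + (-147 + 39))*(-9020 + (3*I*sqrt(3571))*(-1/37672)) = (-19962 - 108)*(-9020 - 3*I*sqrt(3571)/37672) = -20070*(-9020 - 3*I*sqrt(3571)/37672) = 181031400 + 30105*I*sqrt(3571)/18836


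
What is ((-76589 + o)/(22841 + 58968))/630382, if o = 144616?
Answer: 68027/51570921038 ≈ 1.3191e-6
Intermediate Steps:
((-76589 + o)/(22841 + 58968))/630382 = ((-76589 + 144616)/(22841 + 58968))/630382 = (68027/81809)*(1/630382) = 68027/51570921038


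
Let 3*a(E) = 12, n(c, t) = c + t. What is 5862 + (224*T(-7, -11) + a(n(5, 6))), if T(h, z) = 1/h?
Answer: 5834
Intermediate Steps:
a(E) = 4 (a(E) = (⅓)*12 = 4)
5862 + (224*T(-7, -11) + a(n(5, 6))) = 5862 + (224/(-7) + 4) = 5862 + (224*(-⅐) + 4) = 5862 + (-32 + 4) = 5862 - 28 = 5834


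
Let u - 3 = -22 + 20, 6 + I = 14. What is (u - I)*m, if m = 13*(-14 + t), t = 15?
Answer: -91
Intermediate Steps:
I = 8 (I = -6 + 14 = 8)
u = 1 (u = 3 + (-22 + 20) = 3 - 2 = 1)
m = 13 (m = 13*(-14 + 15) = 13*1 = 13)
(u - I)*m = (1 - 1*8)*13 = (1 - 8)*13 = -7*13 = -91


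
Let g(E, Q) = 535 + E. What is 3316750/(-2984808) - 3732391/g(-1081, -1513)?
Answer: 71401663913/10446828 ≈ 6834.8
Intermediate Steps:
3316750/(-2984808) - 3732391/g(-1081, -1513) = 3316750/(-2984808) - 3732391/(535 - 1081) = 3316750*(-1/2984808) - 3732391/(-546) = -1658375/1492404 - 3732391*(-1/546) = -1658375/1492404 + 287107/42 = 71401663913/10446828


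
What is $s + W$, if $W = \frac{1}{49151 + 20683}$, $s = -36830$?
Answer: $- \frac{2571986219}{69834} \approx -36830.0$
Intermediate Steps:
$W = \frac{1}{69834} \approx 1.432 \cdot 10^{-5}$
$s + W = -36830 + \frac{1}{69834} = - \frac{2571986219}{69834}$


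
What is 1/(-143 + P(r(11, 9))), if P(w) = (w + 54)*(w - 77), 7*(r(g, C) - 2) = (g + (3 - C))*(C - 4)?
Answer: -49/215507 ≈ -0.00022737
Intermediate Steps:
r(g, C) = 2 + (-4 + C)*(3 + g - C)/7 (r(g, C) = 2 + ((g + (3 - C))*(C - 4))/7 = 2 + ((3 + g - C)*(-4 + C))/7 = 2 + ((-4 + C)*(3 + g - C))/7 = 2 + (-4 + C)*(3 + g - C)/7)
P(w) = (-77 + w)*(54 + w) (P(w) = (54 + w)*(-77 + w) = (-77 + w)*(54 + w))
1/(-143 + P(r(11, 9))) = 1/(-143 + (-4158 + (2/7 + 9 - 4/7*11 - 1/7*9**2 + (1/7)*9*11)**2 - 23*(2/7 + 9 - 4/7*11 - 1/7*9**2 + (1/7)*9*11))) = 1/(-143 + (-4158 + (2/7 + 9 - 44/7 - 1/7*81 + 99/7)**2 - 23*(2/7 + 9 - 44/7 - 1/7*81 + 99/7))) = 1/(-143 + (-4158 + (2/7 + 9 - 44/7 - 81/7 + 99/7)**2 - 23*(2/7 + 9 - 44/7 - 81/7 + 99/7))) = 1/(-143 + (-4158 + (39/7)**2 - 23*39/7)) = 1/(-143 + (-4158 + 1521/49 - 897/7)) = 1/(-143 - 208500/49) = 1/(-215507/49) = -49/215507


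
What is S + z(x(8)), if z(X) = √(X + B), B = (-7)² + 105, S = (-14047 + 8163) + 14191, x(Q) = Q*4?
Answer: 8307 + √186 ≈ 8320.6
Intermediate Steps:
x(Q) = 4*Q
S = 8307 (S = -5884 + 14191 = 8307)
B = 154 (B = 49 + 105 = 154)
z(X) = √(154 + X) (z(X) = √(X + 154) = √(154 + X))
S + z(x(8)) = 8307 + √(154 + 4*8) = 8307 + √(154 + 32) = 8307 + √186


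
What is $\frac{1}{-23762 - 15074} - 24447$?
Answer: $- \frac{949423693}{38836} \approx -24447.0$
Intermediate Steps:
$\frac{1}{-23762 - 15074} - 24447 = \frac{1}{-38836} - 24447 = - \frac{1}{38836} - 24447 = - \frac{949423693}{38836}$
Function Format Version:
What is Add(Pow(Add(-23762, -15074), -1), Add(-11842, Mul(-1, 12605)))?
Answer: Rational(-949423693, 38836) ≈ -24447.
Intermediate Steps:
Add(Pow(Add(-23762, -15074), -1), Add(-11842, Mul(-1, 12605))) = Add(Pow(-38836, -1), Add(-11842, -12605)) = Add(Rational(-1, 38836), -24447) = Rational(-949423693, 38836)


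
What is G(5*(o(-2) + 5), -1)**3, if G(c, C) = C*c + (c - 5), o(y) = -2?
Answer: -125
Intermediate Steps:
G(c, C) = -5 + c + C*c (G(c, C) = C*c + (-5 + c) = -5 + c + C*c)
G(5*(o(-2) + 5), -1)**3 = (-5 + 5*(-2 + 5) - 5*(-2 + 5))**3 = (-5 + 5*3 - 5*3)**3 = (-5 + 15 - 1*15)**3 = (-5 + 15 - 15)**3 = (-5)**3 = -125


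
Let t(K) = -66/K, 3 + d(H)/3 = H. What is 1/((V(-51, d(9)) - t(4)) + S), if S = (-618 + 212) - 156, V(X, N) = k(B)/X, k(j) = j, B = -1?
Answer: -102/55639 ≈ -0.0018332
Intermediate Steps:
d(H) = -9 + 3*H
V(X, N) = -1/X
S = -562 (S = -406 - 156 = -562)
1/((V(-51, d(9)) - t(4)) + S) = 1/((-1/(-51) - (-66)/4) - 562) = 1/((-1*(-1/51) - (-66)/4) - 562) = 1/((1/51 - 1*(-33/2)) - 562) = 1/((1/51 + 33/2) - 562) = 1/(1685/102 - 562) = 1/(-55639/102) = -102/55639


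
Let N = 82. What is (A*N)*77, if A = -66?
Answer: -416724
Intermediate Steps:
(A*N)*77 = -66*82*77 = -5412*77 = -416724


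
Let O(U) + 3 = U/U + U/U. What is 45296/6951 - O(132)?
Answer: 52247/6951 ≈ 7.5165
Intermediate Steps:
O(U) = -1 (O(U) = -3 + (U/U + U/U) = -3 + (1 + 1) = -3 + 2 = -1)
45296/6951 - O(132) = 45296/6951 - 1*(-1) = 45296*(1/6951) + 1 = 45296/6951 + 1 = 52247/6951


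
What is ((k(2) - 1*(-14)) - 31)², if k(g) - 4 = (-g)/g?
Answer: 196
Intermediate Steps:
k(g) = 3 (k(g) = 4 + (-g)/g = 4 - 1 = 3)
((k(2) - 1*(-14)) - 31)² = ((3 - 1*(-14)) - 31)² = ((3 + 14) - 31)² = (17 - 31)² = (-14)² = 196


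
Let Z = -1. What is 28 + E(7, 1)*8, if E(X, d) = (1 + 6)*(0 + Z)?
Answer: -28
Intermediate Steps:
E(X, d) = -7 (E(X, d) = (1 + 6)*(0 - 1) = 7*(-1) = -7)
28 + E(7, 1)*8 = 28 - 7*8 = 28 - 56 = -28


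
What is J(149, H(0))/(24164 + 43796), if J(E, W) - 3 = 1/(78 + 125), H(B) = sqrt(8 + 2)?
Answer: 61/1379588 ≈ 4.4216e-5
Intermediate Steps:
H(B) = sqrt(10)
J(E, W) = 610/203 (J(E, W) = 3 + 1/(78 + 125) = 3 + 1/203 = 610/203)
J(149, H(0))/(24164 + 43796) = 610/(203*(24164 + 43796)) = (610/203)/67960 = (610/203)*(1/67960) = 61/1379588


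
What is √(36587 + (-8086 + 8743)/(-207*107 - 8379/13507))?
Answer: √40428888574769979630/33241658 ≈ 191.28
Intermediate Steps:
√(36587 + (-8086 + 8743)/(-207*107 - 8379/13507)) = √(36587 + 657/(-22149 - 8379*1/13507)) = √(36587 + 657/(-22149 - 8379/13507)) = √(36587 + 657/(-299174922/13507)) = √(36587 + 657*(-13507/299174922)) = √(36587 - 986011/33241658) = √(1216211555235/33241658) = √40428888574769979630/33241658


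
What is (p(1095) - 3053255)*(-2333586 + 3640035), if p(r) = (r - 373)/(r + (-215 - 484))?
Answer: -87756230309769/22 ≈ -3.9889e+12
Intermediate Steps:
p(r) = (-373 + r)/(-699 + r) (p(r) = (-373 + r)/(r - 699) = (-373 + r)/(-699 + r))
(p(1095) - 3053255)*(-2333586 + 3640035) = ((-373 + 1095)/(-699 + 1095) - 3053255)*(-2333586 + 3640035) = (722/396 - 3053255)*1306449 = ((1/396)*722 - 3053255)*1306449 = (361/198 - 3053255)*1306449 = -604544129/198*1306449 = -87756230309769/22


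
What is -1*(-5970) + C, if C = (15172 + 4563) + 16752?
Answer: 42457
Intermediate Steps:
C = 36487 (C = 19735 + 16752 = 36487)
-1*(-5970) + C = -1*(-5970) + 36487 = 5970 + 36487 = 42457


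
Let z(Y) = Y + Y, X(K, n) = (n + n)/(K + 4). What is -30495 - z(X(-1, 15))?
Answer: -30515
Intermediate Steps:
X(K, n) = 2*n/(4 + K) (X(K, n) = (2*n)/(4 + K) = 2*n/(4 + K))
z(Y) = 2*Y
-30495 - z(X(-1, 15)) = -30495 - 2*2*15/(4 - 1) = -30495 - 2*2*15/3 = -30495 - 2*2*15*(⅓) = -30495 - 2*10 = -30495 - 1*20 = -30495 - 20 = -30515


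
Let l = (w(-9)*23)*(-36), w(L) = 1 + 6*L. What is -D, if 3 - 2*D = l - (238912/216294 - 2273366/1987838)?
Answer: 2358372360873635/107489358093 ≈ 21941.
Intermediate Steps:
l = 43884 (l = ((1 + 6*(-9))*23)*(-36) = ((1 - 54)*23)*(-36) = -53*23*(-36) = -1219*(-36) = 43884)
D = -2358372360873635/107489358093 (D = 3/2 - (43884 - (238912/216294 - 2273366/1987838))/2 = 3/2 - (43884 - (238912*(1/216294) - 2273366*1/1987838))/2 = 3/2 - (43884 - (119456/108147 - 1136683/993919))/2 = 3/2 - (43884 - 1*(-4199268337/107489358093))/2 = 3/2 - (43884 + 4199268337/107489358093)/2 = 3/2 - ½*4717067189821549/107489358093 = 3/2 - 4717067189821549/214978716186 = -2358372360873635/107489358093 ≈ -21941.)
-D = -1*(-2358372360873635/107489358093) = 2358372360873635/107489358093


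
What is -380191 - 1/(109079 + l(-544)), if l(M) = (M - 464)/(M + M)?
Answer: -2820042030153/7417435 ≈ -3.8019e+5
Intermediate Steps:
l(M) = (-464 + M)/(2*M) (l(M) = (-464 + M)/((2*M)) = (-464 + M)*(1/(2*M)) = (-464 + M)/(2*M))
-380191 - 1/(109079 + l(-544)) = -380191 - 1/(109079 + (1/2)*(-464 - 544)/(-544)) = -380191 - 1/(109079 + (1/2)*(-1/544)*(-1008)) = -380191 - 1/(109079 + 63/68) = -380191 - 1/7417435/68 = -380191 - 1*68/7417435 = -380191 - 68/7417435 = -2820042030153/7417435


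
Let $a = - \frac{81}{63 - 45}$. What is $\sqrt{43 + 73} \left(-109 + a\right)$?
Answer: $- 227 \sqrt{29} \approx -1222.4$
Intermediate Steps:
$a = - \frac{9}{2}$ ($a = - \frac{81}{18} = \left(-81\right) \frac{1}{18} = - \frac{9}{2} \approx -4.5$)
$\sqrt{43 + 73} \left(-109 + a\right) = \sqrt{43 + 73} \left(-109 - \frac{9}{2}\right) = \sqrt{116} \left(- \frac{227}{2}\right) = 2 \sqrt{29} \left(- \frac{227}{2}\right) = - 227 \sqrt{29}$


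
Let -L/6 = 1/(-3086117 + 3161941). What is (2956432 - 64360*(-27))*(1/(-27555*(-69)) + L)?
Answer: -3324617311237/9010237005 ≈ -368.98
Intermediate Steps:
L = -3/37912 (L = -6/(-3086117 + 3161941) = -6/75824 = -6*1/75824 = -3/37912 ≈ -7.9131e-5)
(2956432 - 64360*(-27))*(1/(-27555*(-69)) + L) = (2956432 - 64360*(-27))*(1/(-27555*(-69)) - 3/37912) = (2956432 + 1737720)*(1/1901295 - 3/37912) = 4694152*(1/1901295 - 3/37912) = 4694152*(-5665973/72081896040) = -3324617311237/9010237005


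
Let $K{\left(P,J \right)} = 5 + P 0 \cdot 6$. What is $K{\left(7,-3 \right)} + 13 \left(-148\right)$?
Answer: $-1919$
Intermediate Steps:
$K{\left(P,J \right)} = 5$ ($K{\left(P,J \right)} = 5 + P 0 = 5 + 0 = 5$)
$K{\left(7,-3 \right)} + 13 \left(-148\right) = 5 + 13 \left(-148\right) = 5 - 1924 = -1919$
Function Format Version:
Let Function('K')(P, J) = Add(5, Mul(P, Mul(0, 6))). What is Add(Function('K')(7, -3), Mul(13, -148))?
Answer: -1919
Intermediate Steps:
Function('K')(P, J) = 5 (Function('K')(P, J) = Add(5, Mul(P, 0)) = Add(5, 0) = 5)
Add(Function('K')(7, -3), Mul(13, -148)) = Add(5, Mul(13, -148)) = Add(5, -1924) = -1919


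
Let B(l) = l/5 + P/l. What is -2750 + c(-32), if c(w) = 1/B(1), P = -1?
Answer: -11005/4 ≈ -2751.3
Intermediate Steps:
B(l) = -1/l + l/5 (B(l) = l/5 - 1/l = -1/l + l/5)
c(w) = -5/4 (c(w) = 1/(-1/1 + (1/5)*1) = 1/(-1*1 + 1/5) = 1/(-1 + 1/5) = 1/(-4/5) = -5/4)
-2750 + c(-32) = -2750 - 5/4 = -11005/4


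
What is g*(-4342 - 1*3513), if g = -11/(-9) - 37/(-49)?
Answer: -6849560/441 ≈ -15532.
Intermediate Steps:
g = 872/441 (g = -11*(-1/9) - 37*(-1/49) = 11/9 + 37/49 = 872/441 ≈ 1.9773)
g*(-4342 - 1*3513) = 872*(-4342 - 1*3513)/441 = 872*(-4342 - 3513)/441 = (872/441)*(-7855) = -6849560/441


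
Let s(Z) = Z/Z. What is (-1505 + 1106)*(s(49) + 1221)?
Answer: -487578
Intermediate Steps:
s(Z) = 1
(-1505 + 1106)*(s(49) + 1221) = (-1505 + 1106)*(1 + 1221) = -399*1222 = -487578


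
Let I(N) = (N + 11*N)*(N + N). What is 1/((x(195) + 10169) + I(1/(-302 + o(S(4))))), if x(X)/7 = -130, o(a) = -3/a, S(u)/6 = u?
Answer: 5841889/54090051787 ≈ 0.00010800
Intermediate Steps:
S(u) = 6*u
x(X) = -910 (x(X) = 7*(-130) = -910)
I(N) = 24*N**2 (I(N) = (12*N)*(2*N) = 24*N**2)
1/((x(195) + 10169) + I(1/(-302 + o(S(4))))) = 1/((-910 + 10169) + 24*(1/(-302 - 3/(6*4)))**2) = 1/(9259 + 24*(1/(-302 - 3/24))**2) = 1/(9259 + 24*(1/(-302 - 3*1/24))**2) = 1/(9259 + 24*(1/(-302 - 1/8))**2) = 1/(9259 + 24*(1/(-2417/8))**2) = 1/(9259 + 24*(-8/2417)**2) = 1/(9259 + 24*(64/5841889)) = 1/(9259 + 1536/5841889) = 1/(54090051787/5841889) = 5841889/54090051787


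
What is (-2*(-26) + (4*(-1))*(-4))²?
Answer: 4624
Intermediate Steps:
(-2*(-26) + (4*(-1))*(-4))² = (52 - 4*(-4))² = (52 + 16)² = 68² = 4624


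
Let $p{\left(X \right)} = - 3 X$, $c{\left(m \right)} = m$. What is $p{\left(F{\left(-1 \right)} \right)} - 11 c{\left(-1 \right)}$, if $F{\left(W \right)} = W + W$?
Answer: $17$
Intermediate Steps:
$F{\left(W \right)} = 2 W$
$p{\left(F{\left(-1 \right)} \right)} - 11 c{\left(-1 \right)} = - 3 \cdot 2 \left(-1\right) - -11 = \left(-3\right) \left(-2\right) + 11 = 6 + 11 = 17$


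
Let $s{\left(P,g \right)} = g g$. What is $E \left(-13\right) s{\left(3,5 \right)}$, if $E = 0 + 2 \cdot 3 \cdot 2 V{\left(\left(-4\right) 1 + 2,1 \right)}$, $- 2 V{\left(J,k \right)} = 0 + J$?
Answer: $-3900$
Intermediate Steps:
$s{\left(P,g \right)} = g^{2}$
$V{\left(J,k \right)} = - \frac{J}{2}$ ($V{\left(J,k \right)} = - \frac{0 + J}{2} = - \frac{J}{2}$)
$E = 12$ ($E = 0 + 2 \cdot 3 \cdot 2 \left(- \frac{\left(-4\right) 1 + 2}{2}\right) = 0 + 6 \cdot 2 \left(- \frac{-4 + 2}{2}\right) = 0 + 12 \left(\left(- \frac{1}{2}\right) \left(-2\right)\right) = 0 + 12 \cdot 1 = 0 + 12 = 12$)
$E \left(-13\right) s{\left(3,5 \right)} = 12 \left(-13\right) 5^{2} = \left(-156\right) 25 = -3900$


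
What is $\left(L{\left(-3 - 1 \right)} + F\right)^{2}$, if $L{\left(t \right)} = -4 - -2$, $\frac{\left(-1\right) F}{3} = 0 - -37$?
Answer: $12769$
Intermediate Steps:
$F = -111$ ($F = - 3 \left(0 - -37\right) = - 3 \left(0 + 37\right) = \left(-3\right) 37 = -111$)
$L{\left(t \right)} = -2$ ($L{\left(t \right)} = -4 + 2 = -2$)
$\left(L{\left(-3 - 1 \right)} + F\right)^{2} = \left(-2 - 111\right)^{2} = \left(-113\right)^{2} = 12769$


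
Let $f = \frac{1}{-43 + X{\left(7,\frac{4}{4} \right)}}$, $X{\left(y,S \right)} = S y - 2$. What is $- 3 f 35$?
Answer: $\frac{105}{38} \approx 2.7632$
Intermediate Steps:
$X{\left(y,S \right)} = -2 + S y$
$f = - \frac{1}{38}$ ($f = \frac{1}{-43 - \left(2 - \frac{4}{4} \cdot 7\right)} = \frac{1}{-43 - \left(2 - 4 \cdot \frac{1}{4} \cdot 7\right)} = \frac{1}{-43 + \left(-2 + 1 \cdot 7\right)} = \frac{1}{-43 + \left(-2 + 7\right)} = \frac{1}{-43 + 5} = \frac{1}{-38} = - \frac{1}{38} \approx -0.026316$)
$- 3 f 35 = \left(-3\right) \left(- \frac{1}{38}\right) 35 = \frac{3}{38} \cdot 35 = \frac{105}{38}$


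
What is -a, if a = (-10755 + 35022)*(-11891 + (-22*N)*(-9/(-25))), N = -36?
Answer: 7040997249/25 ≈ 2.8164e+8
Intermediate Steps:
a = -7040997249/25 (a = (-10755 + 35022)*(-11891 + (-22*(-36))*(-9/(-25))) = 24267*(-11891 + 792*(-9*(-1/25))) = 24267*(-11891 + 792*(9/25)) = 24267*(-11891 + 7128/25) = 24267*(-290147/25) = -7040997249/25 ≈ -2.8164e+8)
-a = -1*(-7040997249/25) = 7040997249/25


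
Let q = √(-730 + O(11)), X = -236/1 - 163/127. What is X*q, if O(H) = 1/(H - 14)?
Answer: -10045*I*√6573/127 ≈ -6412.5*I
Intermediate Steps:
X = -30135/127 (X = -236*1 - 163*1/127 = -236 - 163/127 = -30135/127 ≈ -237.28)
O(H) = 1/(-14 + H)
q = I*√6573/3 (q = √(-730 + 1/(-14 + 11)) = √(-730 + 1/(-3)) = √(-730 - ⅓) = √(-2191/3) = I*√6573/3 ≈ 27.025*I)
X*q = -10045*I*√6573/127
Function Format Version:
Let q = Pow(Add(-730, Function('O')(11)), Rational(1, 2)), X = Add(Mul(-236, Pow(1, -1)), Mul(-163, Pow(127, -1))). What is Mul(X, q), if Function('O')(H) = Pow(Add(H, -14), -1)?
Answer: Mul(Rational(-10045, 127), I, Pow(6573, Rational(1, 2))) ≈ Mul(-6412.5, I)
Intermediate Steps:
X = Rational(-30135, 127) (X = Add(Mul(-236, 1), Mul(-163, Rational(1, 127))) = Add(-236, Rational(-163, 127)) = Rational(-30135, 127) ≈ -237.28)
Function('O')(H) = Pow(Add(-14, H), -1)
q = Mul(Rational(1, 3), I, Pow(6573, Rational(1, 2))) (q = Pow(Add(-730, Pow(Add(-14, 11), -1)), Rational(1, 2)) = Pow(Add(-730, Pow(-3, -1)), Rational(1, 2)) = Pow(Add(-730, Rational(-1, 3)), Rational(1, 2)) = Pow(Rational(-2191, 3), Rational(1, 2)) = Mul(Rational(1, 3), I, Pow(6573, Rational(1, 2))) ≈ Mul(27.025, I))
Mul(X, q) = Mul(Rational(-30135, 127), Mul(Rational(1, 3), I, Pow(6573, Rational(1, 2)))) = Mul(Rational(-10045, 127), I, Pow(6573, Rational(1, 2)))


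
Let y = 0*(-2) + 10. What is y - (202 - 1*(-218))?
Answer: -410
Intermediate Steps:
y = 10 (y = 0 + 10 = 10)
y - (202 - 1*(-218)) = 10 - (202 - 1*(-218)) = 10 - (202 + 218) = 10 - 1*420 = 10 - 420 = -410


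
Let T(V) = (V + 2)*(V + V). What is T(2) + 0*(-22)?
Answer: 16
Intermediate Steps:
T(V) = 2*V*(2 + V) (T(V) = (2 + V)*(2*V) = 2*V*(2 + V))
T(2) + 0*(-22) = 2*2*(2 + 2) + 0*(-22) = 2*2*4 + 0 = 16 + 0 = 16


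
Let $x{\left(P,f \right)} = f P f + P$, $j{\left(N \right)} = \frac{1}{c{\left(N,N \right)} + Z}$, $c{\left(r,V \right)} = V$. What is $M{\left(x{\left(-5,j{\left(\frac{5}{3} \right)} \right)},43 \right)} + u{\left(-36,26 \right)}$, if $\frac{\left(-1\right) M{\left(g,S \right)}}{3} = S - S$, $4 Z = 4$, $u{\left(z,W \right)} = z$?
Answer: $-36$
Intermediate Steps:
$Z = 1$ ($Z = \frac{1}{4} \cdot 4 = 1$)
$j{\left(N \right)} = \frac{1}{1 + N}$ ($j{\left(N \right)} = \frac{1}{N + 1} = \frac{1}{1 + N}$)
$x{\left(P,f \right)} = P + P f^{2}$ ($x{\left(P,f \right)} = P f f + P = P f^{2} + P = P + P f^{2}$)
$M{\left(g,S \right)} = 0$ ($M{\left(g,S \right)} = - 3 \left(S - S\right) = \left(-3\right) 0 = 0$)
$M{\left(x{\left(-5,j{\left(\frac{5}{3} \right)} \right)},43 \right)} + u{\left(-36,26 \right)} = 0 - 36 = -36$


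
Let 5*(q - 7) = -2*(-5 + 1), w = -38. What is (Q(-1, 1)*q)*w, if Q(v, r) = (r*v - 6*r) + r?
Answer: 9804/5 ≈ 1960.8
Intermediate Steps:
q = 43/5 (q = 7 + (-2*(-5 + 1))/5 = 7 + (-2*(-4))/5 = 7 + (⅕)*8 = 7 + 8/5 = 43/5 ≈ 8.6000)
Q(v, r) = -5*r + r*v (Q(v, r) = (-6*r + r*v) + r = -5*r + r*v)
(Q(-1, 1)*q)*w = ((1*(-5 - 1))*(43/5))*(-38) = ((1*(-6))*(43/5))*(-38) = -6*43/5*(-38) = -258/5*(-38) = 9804/5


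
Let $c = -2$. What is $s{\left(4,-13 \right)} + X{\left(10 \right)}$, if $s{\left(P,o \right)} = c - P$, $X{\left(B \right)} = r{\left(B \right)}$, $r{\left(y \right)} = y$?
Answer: $4$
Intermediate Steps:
$X{\left(B \right)} = B$
$s{\left(P,o \right)} = -2 - P$
$s{\left(4,-13 \right)} + X{\left(10 \right)} = \left(-2 - 4\right) + 10 = -6 + 10 = 4$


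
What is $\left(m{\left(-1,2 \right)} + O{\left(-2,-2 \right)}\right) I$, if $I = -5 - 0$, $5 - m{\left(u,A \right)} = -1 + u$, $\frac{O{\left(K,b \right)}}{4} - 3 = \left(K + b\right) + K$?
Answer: $25$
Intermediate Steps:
$O{\left(K,b \right)} = 12 + 4 b + 8 K$ ($O{\left(K,b \right)} = 12 + 4 \left(\left(K + b\right) + K\right) = 12 + 4 \left(b + 2 K\right) = 12 + \left(4 b + 8 K\right) = 12 + 4 b + 8 K$)
$m{\left(u,A \right)} = 6 - u$ ($m{\left(u,A \right)} = 5 - \left(-1 + u\right) = 6 - u$)
$I = -5$ ($I = -5 + 0 = -5$)
$\left(m{\left(-1,2 \right)} + O{\left(-2,-2 \right)}\right) I = \left(\left(6 - -1\right) + \left(12 + 4 \left(-2\right) + 8 \left(-2\right)\right)\right) \left(-5\right) = \left(\left(6 + 1\right) - 12\right) \left(-5\right) = \left(7 - 12\right) \left(-5\right) = \left(-5\right) \left(-5\right) = 25$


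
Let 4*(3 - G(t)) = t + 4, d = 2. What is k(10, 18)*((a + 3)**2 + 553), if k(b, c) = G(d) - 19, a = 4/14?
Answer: -69065/7 ≈ -9866.4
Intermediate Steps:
G(t) = 2 - t/4 (G(t) = 3 - (t + 4)/4 = 3 - (4 + t)/4 = 3 + (-1 - t/4) = 2 - t/4)
a = 2/7 (a = 4*(1/14) = 2/7 ≈ 0.28571)
k(b, c) = -35/2 (k(b, c) = (2 - 1/4*2) - 19 = (2 - 1/2) - 19 = 3/2 - 19 = -35/2)
k(10, 18)*((a + 3)**2 + 553) = -35*((2/7 + 3)**2 + 553)/2 = -35*((23/7)**2 + 553)/2 = -35*(529/49 + 553)/2 = -35/2*27626/49 = -69065/7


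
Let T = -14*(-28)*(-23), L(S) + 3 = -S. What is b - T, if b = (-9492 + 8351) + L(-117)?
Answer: 7989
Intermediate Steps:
L(S) = -3 - S
T = -9016 (T = 392*(-23) = -9016)
b = -1027 (b = (-9492 + 8351) + (-3 - 1*(-117)) = -1141 + (-3 + 117) = -1141 + 114 = -1027)
b - T = -1027 - 1*(-9016) = -1027 + 9016 = 7989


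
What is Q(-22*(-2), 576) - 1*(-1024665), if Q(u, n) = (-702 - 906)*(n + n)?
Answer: -827751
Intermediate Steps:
Q(u, n) = -3216*n
Q(-22*(-2), 576) - 1*(-1024665) = -3216*576 - 1*(-1024665) = -1852416 + 1024665 = -827751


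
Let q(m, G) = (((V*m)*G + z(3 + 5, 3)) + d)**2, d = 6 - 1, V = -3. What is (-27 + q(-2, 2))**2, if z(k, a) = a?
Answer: 139129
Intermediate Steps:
d = 5
q(m, G) = (8 - 3*G*m)**2 (q(m, G) = (((-3*m)*G + 3) + 5)**2 = ((-3*G*m + 3) + 5)**2 = ((3 - 3*G*m) + 5)**2 = (8 - 3*G*m)**2)
(-27 + q(-2, 2))**2 = (-27 + (8 - 3*2*(-2))**2)**2 = (-27 + (8 + 12)**2)**2 = (-27 + 20**2)**2 = (-27 + 400)**2 = 373**2 = 139129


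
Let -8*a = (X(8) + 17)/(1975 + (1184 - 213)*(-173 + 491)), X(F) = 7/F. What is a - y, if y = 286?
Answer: -5688023055/19888192 ≈ -286.00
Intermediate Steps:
a = -143/19888192 (a = -(7/8 + 17)/(8*(1975 + (1184 - 213)*(-173 + 491))) = -(7*(⅛) + 17)/(8*(1975 + 971*318)) = -(7/8 + 17)/(8*(1975 + 308778)) = -143/(64*310753) = -⅛*143/2486024 = -143/19888192 ≈ -7.1902e-6)
a - y = -143/19888192 - 1*286 = -143/19888192 - 286 = -5688023055/19888192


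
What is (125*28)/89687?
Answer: 3500/89687 ≈ 0.039025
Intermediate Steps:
(125*28)/89687 = 3500*(1/89687) = 3500/89687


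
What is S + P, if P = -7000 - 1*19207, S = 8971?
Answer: -17236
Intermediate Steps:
P = -26207 (P = -7000 - 19207 = -26207)
S + P = 8971 - 26207 = -17236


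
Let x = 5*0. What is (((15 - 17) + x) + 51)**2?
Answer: 2401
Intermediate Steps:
x = 0
(((15 - 17) + x) + 51)**2 = (((15 - 17) + 0) + 51)**2 = ((-2 + 0) + 51)**2 = (-2 + 51)**2 = 49**2 = 2401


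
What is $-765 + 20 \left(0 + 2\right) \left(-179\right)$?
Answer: $-7925$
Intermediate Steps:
$-765 + 20 \left(0 + 2\right) \left(-179\right) = -765 + 20 \cdot 2 \left(-179\right) = -765 + 40 \left(-179\right) = -765 - 7160 = -7925$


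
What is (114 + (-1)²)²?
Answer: 13225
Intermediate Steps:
(114 + (-1)²)² = (114 + 1)² = 115² = 13225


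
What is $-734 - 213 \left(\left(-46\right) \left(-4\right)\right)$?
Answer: $-39926$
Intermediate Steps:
$-734 - 213 \left(\left(-46\right) \left(-4\right)\right) = -734 - 39192 = -39926$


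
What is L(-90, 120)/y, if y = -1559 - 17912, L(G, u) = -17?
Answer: 17/19471 ≈ 0.00087309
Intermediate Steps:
y = -19471
L(-90, 120)/y = -17/(-19471) = -17*(-1/19471) = 17/19471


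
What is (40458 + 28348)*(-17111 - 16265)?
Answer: -2296469056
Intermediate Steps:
(40458 + 28348)*(-17111 - 16265) = 68806*(-33376) = -2296469056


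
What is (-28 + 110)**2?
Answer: 6724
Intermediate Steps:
(-28 + 110)**2 = 82**2 = 6724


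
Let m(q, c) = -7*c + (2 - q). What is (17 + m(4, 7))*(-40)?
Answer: 1360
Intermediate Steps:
m(q, c) = 2 - q - 7*c
(17 + m(4, 7))*(-40) = (17 + (2 - 1*4 - 7*7))*(-40) = (17 + (2 - 4 - 49))*(-40) = (17 - 51)*(-40) = -34*(-40) = 1360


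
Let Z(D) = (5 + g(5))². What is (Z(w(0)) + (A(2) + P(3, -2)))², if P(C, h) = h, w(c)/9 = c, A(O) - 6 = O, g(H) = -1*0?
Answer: 961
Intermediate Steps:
g(H) = 0
A(O) = 6 + O
w(c) = 9*c
Z(D) = 25 (Z(D) = (5 + 0)² = 5² = 25)
(Z(w(0)) + (A(2) + P(3, -2)))² = (25 + ((6 + 2) - 2))² = (25 + (8 - 2))² = (25 + 6)² = 31² = 961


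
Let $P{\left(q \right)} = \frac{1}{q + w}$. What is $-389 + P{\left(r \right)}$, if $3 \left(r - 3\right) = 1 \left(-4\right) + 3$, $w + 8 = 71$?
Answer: $- \frac{76630}{197} \approx -388.98$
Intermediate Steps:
$w = 63$ ($w = -8 + 71 = 63$)
$r = \frac{8}{3}$ ($r = 3 + \frac{1 \left(-4\right) + 3}{3} = 3 + \frac{-4 + 3}{3} = 3 + \frac{1}{3} \left(-1\right) = 3 - \frac{1}{3} = \frac{8}{3} \approx 2.6667$)
$P{\left(q \right)} = \frac{1}{63 + q}$ ($P{\left(q \right)} = \frac{1}{q + 63} = \frac{1}{63 + q}$)
$-389 + P{\left(r \right)} = -389 + \frac{1}{63 + \frac{8}{3}} = -389 + \frac{1}{\frac{197}{3}} = -389 + \frac{3}{197} = - \frac{76630}{197}$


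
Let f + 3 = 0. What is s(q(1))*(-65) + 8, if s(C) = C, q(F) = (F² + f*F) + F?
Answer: 73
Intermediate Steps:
f = -3 (f = -3 + 0 = -3)
q(F) = F² - 2*F (q(F) = (F² - 3*F) + F = F² - 2*F)
s(q(1))*(-65) + 8 = (1*(-2 + 1))*(-65) + 8 = (1*(-1))*(-65) + 8 = -1*(-65) + 8 = 65 + 8 = 73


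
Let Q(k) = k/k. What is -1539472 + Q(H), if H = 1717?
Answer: -1539471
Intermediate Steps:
Q(k) = 1
-1539472 + Q(H) = -1539472 + 1 = -1539471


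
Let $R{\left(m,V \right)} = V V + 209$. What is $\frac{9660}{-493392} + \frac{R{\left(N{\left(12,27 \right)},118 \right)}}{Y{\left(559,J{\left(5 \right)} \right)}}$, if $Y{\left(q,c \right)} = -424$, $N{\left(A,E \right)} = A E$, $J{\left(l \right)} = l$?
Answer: $- \frac{145358437}{4358296} \approx -33.352$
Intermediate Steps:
$R{\left(m,V \right)} = 209 + V^{2}$ ($R{\left(m,V \right)} = V^{2} + 209 = 209 + V^{2}$)
$\frac{9660}{-493392} + \frac{R{\left(N{\left(12,27 \right)},118 \right)}}{Y{\left(559,J{\left(5 \right)} \right)}} = \frac{9660}{-493392} + \frac{209 + 118^{2}}{-424} = 9660 \left(- \frac{1}{493392}\right) + \left(209 + 13924\right) \left(- \frac{1}{424}\right) = - \frac{805}{41116} + 14133 \left(- \frac{1}{424}\right) = - \frac{805}{41116} - \frac{14133}{424} = - \frac{145358437}{4358296}$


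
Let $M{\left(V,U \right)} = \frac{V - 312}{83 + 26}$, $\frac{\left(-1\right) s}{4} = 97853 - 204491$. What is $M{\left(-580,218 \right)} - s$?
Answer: $- \frac{46495060}{109} \approx -4.2656 \cdot 10^{5}$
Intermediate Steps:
$s = 426552$ ($s = - 4 \left(97853 - 204491\right) = \left(-4\right) \left(-106638\right) = 426552$)
$M{\left(V,U \right)} = - \frac{312}{109} + \frac{V}{109}$ ($M{\left(V,U \right)} = \frac{-312 + V}{109} = \left(-312 + V\right) \frac{1}{109} = - \frac{312}{109} + \frac{V}{109}$)
$M{\left(-580,218 \right)} - s = \left(- \frac{312}{109} + \frac{1}{109} \left(-580\right)\right) - 426552 = \left(- \frac{312}{109} - \frac{580}{109}\right) - 426552 = - \frac{892}{109} - 426552 = - \frac{46495060}{109}$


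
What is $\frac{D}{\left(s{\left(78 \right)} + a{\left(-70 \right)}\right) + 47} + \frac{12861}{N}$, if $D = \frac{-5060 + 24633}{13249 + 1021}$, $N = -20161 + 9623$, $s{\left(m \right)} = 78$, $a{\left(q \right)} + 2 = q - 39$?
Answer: $- \frac{1181555153}{1052640820} \approx -1.1225$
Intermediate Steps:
$a{\left(q \right)} = -41 + q$ ($a{\left(q \right)} = -2 + \left(q - 39\right) = -2 + \left(-39 + q\right) = -41 + q$)
$N = -10538$
$D = \frac{19573}{14270} \approx 1.3716$
$\frac{D}{\left(s{\left(78 \right)} + a{\left(-70 \right)}\right) + 47} + \frac{12861}{N} = \frac{19573}{14270 \left(\left(78 - 111\right) + 47\right)} + \frac{12861}{-10538} = \frac{19573}{14270 \left(\left(78 - 111\right) + 47\right)} + 12861 \left(- \frac{1}{10538}\right) = \frac{19573}{14270 \left(-33 + 47\right)} - \frac{12861}{10538} = \frac{19573}{14270 \cdot 14} - \frac{12861}{10538} = \frac{19573}{14270} \cdot \frac{1}{14} - \frac{12861}{10538} = \frac{19573}{199780} - \frac{12861}{10538} = - \frac{1181555153}{1052640820}$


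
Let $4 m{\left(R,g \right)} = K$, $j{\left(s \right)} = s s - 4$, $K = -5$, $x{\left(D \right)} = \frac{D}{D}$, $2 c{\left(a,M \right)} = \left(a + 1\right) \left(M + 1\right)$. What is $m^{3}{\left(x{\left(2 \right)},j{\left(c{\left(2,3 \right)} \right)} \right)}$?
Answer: $- \frac{125}{64} \approx -1.9531$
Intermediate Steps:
$c{\left(a,M \right)} = \frac{\left(1 + M\right) \left(1 + a\right)}{2}$ ($c{\left(a,M \right)} = \frac{\left(a + 1\right) \left(M + 1\right)}{2} = \frac{\left(1 + a\right) \left(1 + M\right)}{2} = \frac{\left(1 + M\right) \left(1 + a\right)}{2}$)
$x{\left(D \right)} = 1$
$j{\left(s \right)} = -4 + s^{2}$ ($j{\left(s \right)} = s^{2} - 4 = -4 + s^{2}$)
$m{\left(R,g \right)} = - \frac{5}{4}$ ($m{\left(R,g \right)} = \frac{1}{4} \left(-5\right) = - \frac{5}{4}$)
$m^{3}{\left(x{\left(2 \right)},j{\left(c{\left(2,3 \right)} \right)} \right)} = \left(- \frac{5}{4}\right)^{3} = - \frac{125}{64}$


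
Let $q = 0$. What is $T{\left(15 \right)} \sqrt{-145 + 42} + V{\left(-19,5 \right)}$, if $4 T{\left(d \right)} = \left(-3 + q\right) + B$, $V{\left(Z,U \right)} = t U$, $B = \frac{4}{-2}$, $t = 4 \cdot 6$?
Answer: $120 - \frac{5 i \sqrt{103}}{4} \approx 120.0 - 12.686 i$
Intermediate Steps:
$t = 24$
$B = -2$ ($B = 4 \left(- \frac{1}{2}\right) = -2$)
$V{\left(Z,U \right)} = 24 U$
$T{\left(d \right)} = - \frac{5}{4}$ ($T{\left(d \right)} = \frac{\left(-3 + 0\right) - 2}{4} = \frac{-3 - 2}{4} = \frac{1}{4} \left(-5\right) = - \frac{5}{4}$)
$T{\left(15 \right)} \sqrt{-145 + 42} + V{\left(-19,5 \right)} = - \frac{5 \sqrt{-145 + 42}}{4} + 24 \cdot 5 = - \frac{5 \sqrt{-103}}{4} + 120 = - \frac{5 i \sqrt{103}}{4} + 120 = 120 - \frac{5 i \sqrt{103}}{4}$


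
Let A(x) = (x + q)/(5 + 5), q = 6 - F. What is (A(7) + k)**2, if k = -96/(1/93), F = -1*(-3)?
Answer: 79691329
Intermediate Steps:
F = 3
q = 3 (q = 6 - 1*3 = 6 - 3 = 3)
A(x) = 3/10 + x/10 (A(x) = (x + 3)/(5 + 5) = (3 + x)/10 = (3 + x)*(1/10) = 3/10 + x/10)
k = -8928 (k = -96/1/93 = -96*93 = -8928)
(A(7) + k)**2 = ((3/10 + (1/10)*7) - 8928)**2 = ((3/10 + 7/10) - 8928)**2 = (1 - 8928)**2 = (-8927)**2 = 79691329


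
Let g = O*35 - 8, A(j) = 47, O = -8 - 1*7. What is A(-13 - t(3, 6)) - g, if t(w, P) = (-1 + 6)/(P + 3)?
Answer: 580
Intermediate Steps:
O = -15 (O = -8 - 7 = -15)
t(w, P) = 5/(3 + P)
g = -533 (g = -15*35 - 8 = -525 - 8 = -533)
A(-13 - t(3, 6)) - g = 47 - 1*(-533) = 47 + 533 = 580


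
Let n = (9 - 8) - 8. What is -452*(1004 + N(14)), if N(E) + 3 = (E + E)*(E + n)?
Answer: -541044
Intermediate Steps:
n = -7 (n = 1 - 8 = -7)
N(E) = -3 + 2*E*(-7 + E) (N(E) = -3 + (E + E)*(E - 7) = -3 + (2*E)*(-7 + E) = -3 + 2*E*(-7 + E))
-452*(1004 + N(14)) = -452*(1004 + (-3 - 14*14 + 2*14**2)) = -452*(1004 + (-3 - 196 + 2*196)) = -452*(1004 + (-3 - 196 + 392)) = -452*(1004 + 193) = -452*1197 = -541044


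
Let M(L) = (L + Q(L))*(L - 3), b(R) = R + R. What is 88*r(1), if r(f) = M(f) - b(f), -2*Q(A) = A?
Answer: -264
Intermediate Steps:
Q(A) = -A/2
b(R) = 2*R
M(L) = L*(-3 + L)/2 (M(L) = (L - L/2)*(L - 3) = (L/2)*(-3 + L) = L*(-3 + L)/2)
r(f) = -2*f + f*(-3 + f)/2 (r(f) = f*(-3 + f)/2 - 2*f = -2*f + f*(-3 + f)/2)
88*r(1) = 88*((½)*1*(-7 + 1)) = 88*((½)*1*(-6)) = 88*(-3) = -264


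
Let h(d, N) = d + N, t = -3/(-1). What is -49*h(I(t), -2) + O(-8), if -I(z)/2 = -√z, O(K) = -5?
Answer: 93 - 98*√3 ≈ -76.741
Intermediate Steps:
t = 3 (t = -3*(-1) = 3)
I(z) = 2*√z (I(z) = -(-2)*√z = 2*√z)
h(d, N) = N + d
-49*h(I(t), -2) + O(-8) = -49*(-2 + 2*√3) - 5 = (98 - 98*√3) - 5 = 93 - 98*√3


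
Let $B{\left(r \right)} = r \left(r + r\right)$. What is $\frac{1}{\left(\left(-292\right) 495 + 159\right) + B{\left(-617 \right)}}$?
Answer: $\frac{1}{616997} \approx 1.6208 \cdot 10^{-6}$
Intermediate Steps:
$B{\left(r \right)} = 2 r^{2}$ ($B{\left(r \right)} = r 2 r = 2 r^{2}$)
$\frac{1}{\left(\left(-292\right) 495 + 159\right) + B{\left(-617 \right)}} = \frac{1}{\left(\left(-292\right) 495 + 159\right) + 2 \left(-617\right)^{2}} = \frac{1}{\left(-144540 + 159\right) + 2 \cdot 380689} = \frac{1}{-144381 + 761378} = \frac{1}{616997}$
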